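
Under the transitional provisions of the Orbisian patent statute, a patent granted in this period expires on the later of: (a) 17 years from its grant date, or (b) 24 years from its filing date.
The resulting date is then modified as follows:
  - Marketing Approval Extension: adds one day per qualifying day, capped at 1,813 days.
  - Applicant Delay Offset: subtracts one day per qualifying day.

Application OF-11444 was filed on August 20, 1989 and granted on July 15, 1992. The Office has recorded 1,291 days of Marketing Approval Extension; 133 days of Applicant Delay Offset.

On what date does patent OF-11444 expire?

(a) grant + 17 years → 15 July 2009.
(b) filing + 24 years → 20 August 2013.
Later of the two: 20 August 2013.
Marketing Approval Extension: 1291 days (within the 1813-day cap) → +1291 days → 3 March 2017.
Applicant Delay Offset: −133 days → 21 October 2016.

2016-10-21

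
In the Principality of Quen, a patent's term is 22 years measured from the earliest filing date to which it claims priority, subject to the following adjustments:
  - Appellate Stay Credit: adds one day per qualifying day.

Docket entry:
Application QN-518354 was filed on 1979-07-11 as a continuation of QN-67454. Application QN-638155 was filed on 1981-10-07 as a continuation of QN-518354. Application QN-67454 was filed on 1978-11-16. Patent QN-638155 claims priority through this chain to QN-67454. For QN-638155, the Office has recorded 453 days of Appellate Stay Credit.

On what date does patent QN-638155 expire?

February 12, 2002

Earliest priority filing: 16 November 1978.
Base term: 16 November 1978 + 22 years → 16 November 2000.
Appellate Stay Credit: +453 days → 12 February 2002.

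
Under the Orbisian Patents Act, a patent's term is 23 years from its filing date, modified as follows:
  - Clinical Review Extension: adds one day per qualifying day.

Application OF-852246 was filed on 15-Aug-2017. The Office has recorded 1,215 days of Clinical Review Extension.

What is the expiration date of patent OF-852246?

2043-12-13

Base term: filing date + 23 years → 15 August 2040.
Clinical Review Extension: +1215 days → 13 December 2043.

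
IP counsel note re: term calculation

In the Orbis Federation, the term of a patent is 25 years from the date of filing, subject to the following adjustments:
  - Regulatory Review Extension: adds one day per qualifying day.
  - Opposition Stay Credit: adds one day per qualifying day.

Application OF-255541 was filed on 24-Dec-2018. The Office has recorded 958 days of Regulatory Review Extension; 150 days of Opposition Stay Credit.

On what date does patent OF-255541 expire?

Base term: filing date + 25 years → 24 December 2043.
Regulatory Review Extension: +958 days → 8 August 2046.
Opposition Stay Credit: +150 days → 5 January 2047.

2047-01-05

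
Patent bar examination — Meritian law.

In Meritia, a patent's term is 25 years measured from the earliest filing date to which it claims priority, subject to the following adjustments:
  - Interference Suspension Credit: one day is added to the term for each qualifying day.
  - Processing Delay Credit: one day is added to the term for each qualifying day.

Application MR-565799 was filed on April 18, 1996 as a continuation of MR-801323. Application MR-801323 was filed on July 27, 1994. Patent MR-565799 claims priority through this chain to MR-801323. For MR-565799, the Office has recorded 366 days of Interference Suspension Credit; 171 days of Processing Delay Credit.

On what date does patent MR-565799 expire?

2021-01-14

Earliest priority filing: 27 July 1994.
Base term: 27 July 1994 + 25 years → 27 July 2019.
Interference Suspension Credit: +366 days → 27 July 2020.
Processing Delay Credit: +171 days → 14 January 2021.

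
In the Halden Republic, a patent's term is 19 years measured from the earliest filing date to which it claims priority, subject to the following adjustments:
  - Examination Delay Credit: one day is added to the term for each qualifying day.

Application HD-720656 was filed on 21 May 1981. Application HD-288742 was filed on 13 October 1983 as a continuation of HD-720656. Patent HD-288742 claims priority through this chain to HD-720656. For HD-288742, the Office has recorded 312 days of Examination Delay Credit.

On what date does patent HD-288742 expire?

Earliest priority filing: 21 May 1981.
Base term: 21 May 1981 + 19 years → 21 May 2000.
Examination Delay Credit: +312 days → 29 March 2001.

2001-03-29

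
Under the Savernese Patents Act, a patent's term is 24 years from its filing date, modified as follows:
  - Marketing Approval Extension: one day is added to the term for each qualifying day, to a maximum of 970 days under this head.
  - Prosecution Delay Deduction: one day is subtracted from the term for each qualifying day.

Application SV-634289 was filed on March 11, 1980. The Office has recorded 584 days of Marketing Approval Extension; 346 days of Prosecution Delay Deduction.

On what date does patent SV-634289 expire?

Base term: filing date + 24 years → 11 March 2004.
Marketing Approval Extension: 584 days (within the 970-day cap) → +584 days → 16 October 2005.
Prosecution Delay Deduction: −346 days → 4 November 2004.

November 4, 2004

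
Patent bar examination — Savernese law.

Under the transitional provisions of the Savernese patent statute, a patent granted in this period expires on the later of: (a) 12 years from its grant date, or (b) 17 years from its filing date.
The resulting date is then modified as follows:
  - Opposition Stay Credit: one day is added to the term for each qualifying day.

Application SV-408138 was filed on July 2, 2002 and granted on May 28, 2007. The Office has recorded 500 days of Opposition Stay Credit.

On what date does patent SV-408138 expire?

2020-11-13

(a) grant + 12 years → 28 May 2019.
(b) filing + 17 years → 2 July 2019.
Later of the two: 2 July 2019.
Opposition Stay Credit: +500 days → 13 November 2020.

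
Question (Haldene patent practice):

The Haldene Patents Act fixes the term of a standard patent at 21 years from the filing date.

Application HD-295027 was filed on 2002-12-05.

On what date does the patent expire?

December 5, 2023

Filing date + 21 years → 5 December 2023.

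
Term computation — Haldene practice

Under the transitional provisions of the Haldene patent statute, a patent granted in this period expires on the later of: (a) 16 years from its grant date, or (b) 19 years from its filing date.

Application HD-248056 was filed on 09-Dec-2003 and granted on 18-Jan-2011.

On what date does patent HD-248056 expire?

January 18, 2027

(a) grant + 16 years → 18 January 2027.
(b) filing + 19 years → 9 December 2022.
Later of the two: 18 January 2027.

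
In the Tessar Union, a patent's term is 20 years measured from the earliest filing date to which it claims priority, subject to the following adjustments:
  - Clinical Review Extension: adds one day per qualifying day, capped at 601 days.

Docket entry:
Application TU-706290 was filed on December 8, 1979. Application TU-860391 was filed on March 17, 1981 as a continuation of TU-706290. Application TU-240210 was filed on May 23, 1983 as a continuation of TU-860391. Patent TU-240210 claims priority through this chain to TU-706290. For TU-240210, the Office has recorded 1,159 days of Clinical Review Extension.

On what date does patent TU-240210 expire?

Earliest priority filing: 8 December 1979.
Base term: 8 December 1979 + 20 years → 8 December 1999.
Clinical Review Extension: 1159 days claimed exceeds the 601-day cap, so +601 days → 31 July 2001.

July 31, 2001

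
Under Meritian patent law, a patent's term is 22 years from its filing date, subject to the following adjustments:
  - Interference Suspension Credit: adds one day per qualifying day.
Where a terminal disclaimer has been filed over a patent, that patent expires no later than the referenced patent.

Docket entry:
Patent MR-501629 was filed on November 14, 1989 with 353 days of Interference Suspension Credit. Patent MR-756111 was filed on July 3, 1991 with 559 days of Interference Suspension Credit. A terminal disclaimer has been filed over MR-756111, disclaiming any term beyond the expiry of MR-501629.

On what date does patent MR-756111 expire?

November 1, 2012

Natural term of MR-756111:
  Base: filing + 22 years → 3 July 2013.
  Interference Suspension Credit: +559 days → 13 January 2015.
Expiry of referenced patent MR-501629:
  Base: filing + 22 years → 14 November 2011.
  Interference Suspension Credit: +353 days → 1 November 2012.
Terminal disclaimer: MR-756111 expires on the earlier of 13 January 2015 and 1 November 2012.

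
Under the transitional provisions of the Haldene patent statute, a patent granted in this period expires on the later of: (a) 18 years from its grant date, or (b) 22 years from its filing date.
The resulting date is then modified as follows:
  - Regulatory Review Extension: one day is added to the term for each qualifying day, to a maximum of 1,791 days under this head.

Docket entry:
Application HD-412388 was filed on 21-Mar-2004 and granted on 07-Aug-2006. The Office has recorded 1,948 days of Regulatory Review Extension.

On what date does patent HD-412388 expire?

February 14, 2031

(a) grant + 18 years → 7 August 2024.
(b) filing + 22 years → 21 March 2026.
Later of the two: 21 March 2026.
Regulatory Review Extension: 1948 days claimed exceeds the 1791-day cap, so +1791 days → 14 February 2031.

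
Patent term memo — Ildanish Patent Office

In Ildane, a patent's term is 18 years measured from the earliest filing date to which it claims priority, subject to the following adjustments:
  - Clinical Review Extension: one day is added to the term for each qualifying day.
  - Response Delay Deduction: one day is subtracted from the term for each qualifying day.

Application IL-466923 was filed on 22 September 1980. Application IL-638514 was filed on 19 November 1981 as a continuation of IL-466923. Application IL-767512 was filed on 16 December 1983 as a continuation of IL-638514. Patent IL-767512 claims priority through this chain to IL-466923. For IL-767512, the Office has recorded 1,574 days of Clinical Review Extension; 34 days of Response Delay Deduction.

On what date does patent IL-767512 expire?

December 10, 2002

Earliest priority filing: 22 September 1980.
Base term: 22 September 1980 + 18 years → 22 September 1998.
Clinical Review Extension: +1574 days → 13 January 2003.
Response Delay Deduction: −34 days → 10 December 2002.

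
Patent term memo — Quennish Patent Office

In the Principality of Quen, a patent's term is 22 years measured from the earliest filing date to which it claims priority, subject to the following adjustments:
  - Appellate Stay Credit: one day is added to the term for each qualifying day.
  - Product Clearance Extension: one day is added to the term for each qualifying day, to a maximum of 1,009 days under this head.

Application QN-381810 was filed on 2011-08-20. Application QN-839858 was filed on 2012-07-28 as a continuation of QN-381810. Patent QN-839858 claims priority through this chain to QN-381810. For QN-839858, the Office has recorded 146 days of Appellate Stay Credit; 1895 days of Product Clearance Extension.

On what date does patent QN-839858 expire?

October 18, 2036

Earliest priority filing: 20 August 2011.
Base term: 20 August 2011 + 22 years → 20 August 2033.
Appellate Stay Credit: +146 days → 13 January 2034.
Product Clearance Extension: 1895 days claimed exceeds the 1009-day cap, so +1009 days → 18 October 2036.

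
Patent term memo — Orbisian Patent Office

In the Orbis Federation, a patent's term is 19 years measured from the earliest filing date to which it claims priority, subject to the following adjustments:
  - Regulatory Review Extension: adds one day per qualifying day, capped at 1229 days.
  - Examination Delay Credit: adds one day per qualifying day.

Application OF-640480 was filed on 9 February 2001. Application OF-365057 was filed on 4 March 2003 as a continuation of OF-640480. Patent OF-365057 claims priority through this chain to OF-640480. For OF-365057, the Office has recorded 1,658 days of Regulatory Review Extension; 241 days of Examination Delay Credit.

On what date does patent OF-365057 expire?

Earliest priority filing: 9 February 2001.
Base term: 9 February 2001 + 19 years → 9 February 2020.
Regulatory Review Extension: 1658 days claimed exceeds the 1229-day cap, so +1229 days → 22 June 2023.
Examination Delay Credit: +241 days → 18 February 2024.

2024-02-18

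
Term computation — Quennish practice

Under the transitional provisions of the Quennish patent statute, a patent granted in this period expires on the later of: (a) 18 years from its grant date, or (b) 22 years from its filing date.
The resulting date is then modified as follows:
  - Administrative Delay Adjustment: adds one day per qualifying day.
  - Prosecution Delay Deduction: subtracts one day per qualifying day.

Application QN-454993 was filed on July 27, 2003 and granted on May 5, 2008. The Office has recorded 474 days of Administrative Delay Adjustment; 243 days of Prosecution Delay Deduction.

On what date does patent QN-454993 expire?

(a) grant + 18 years → 5 May 2026.
(b) filing + 22 years → 27 July 2025.
Later of the two: 5 May 2026.
Administrative Delay Adjustment: +474 days → 22 August 2027.
Prosecution Delay Deduction: −243 days → 22 December 2026.

2026-12-22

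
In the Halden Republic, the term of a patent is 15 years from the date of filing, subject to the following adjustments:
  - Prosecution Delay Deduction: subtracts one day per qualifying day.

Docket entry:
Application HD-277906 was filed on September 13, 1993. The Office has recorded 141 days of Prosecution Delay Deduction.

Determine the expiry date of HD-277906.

Base term: filing date + 15 years → 13 September 2008.
Prosecution Delay Deduction: −141 days → 25 April 2008.

April 25, 2008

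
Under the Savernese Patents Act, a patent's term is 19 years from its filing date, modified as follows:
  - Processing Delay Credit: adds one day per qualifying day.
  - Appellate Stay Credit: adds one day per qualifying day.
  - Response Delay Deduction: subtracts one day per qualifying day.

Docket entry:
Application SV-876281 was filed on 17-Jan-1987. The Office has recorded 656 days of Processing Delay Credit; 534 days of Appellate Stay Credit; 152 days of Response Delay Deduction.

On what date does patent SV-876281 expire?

Base term: filing date + 19 years → 17 January 2006.
Processing Delay Credit: +656 days → 4 November 2007.
Appellate Stay Credit: +534 days → 21 April 2009.
Response Delay Deduction: −152 days → 20 November 2008.

2008-11-20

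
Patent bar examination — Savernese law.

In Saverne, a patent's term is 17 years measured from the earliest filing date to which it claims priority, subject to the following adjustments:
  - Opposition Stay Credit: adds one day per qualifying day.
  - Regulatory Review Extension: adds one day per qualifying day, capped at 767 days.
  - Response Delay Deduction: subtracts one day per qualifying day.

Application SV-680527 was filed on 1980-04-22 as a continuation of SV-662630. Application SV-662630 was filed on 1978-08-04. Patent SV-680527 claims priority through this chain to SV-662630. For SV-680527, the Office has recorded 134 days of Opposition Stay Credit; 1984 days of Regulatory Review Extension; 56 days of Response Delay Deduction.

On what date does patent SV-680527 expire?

Earliest priority filing: 4 August 1978.
Base term: 4 August 1978 + 17 years → 4 August 1995.
Opposition Stay Credit: +134 days → 16 December 1995.
Regulatory Review Extension: 1984 days claimed exceeds the 767-day cap, so +767 days → 21 January 1998.
Response Delay Deduction: −56 days → 26 November 1997.

1997-11-26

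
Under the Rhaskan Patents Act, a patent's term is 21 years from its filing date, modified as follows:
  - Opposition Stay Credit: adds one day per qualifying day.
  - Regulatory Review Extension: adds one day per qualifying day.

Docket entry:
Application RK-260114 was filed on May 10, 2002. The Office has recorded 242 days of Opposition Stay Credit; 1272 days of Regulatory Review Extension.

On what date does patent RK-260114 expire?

Base term: filing date + 21 years → 10 May 2023.
Opposition Stay Credit: +242 days → 7 January 2024.
Regulatory Review Extension: +1272 days → 2 July 2027.

July 2, 2027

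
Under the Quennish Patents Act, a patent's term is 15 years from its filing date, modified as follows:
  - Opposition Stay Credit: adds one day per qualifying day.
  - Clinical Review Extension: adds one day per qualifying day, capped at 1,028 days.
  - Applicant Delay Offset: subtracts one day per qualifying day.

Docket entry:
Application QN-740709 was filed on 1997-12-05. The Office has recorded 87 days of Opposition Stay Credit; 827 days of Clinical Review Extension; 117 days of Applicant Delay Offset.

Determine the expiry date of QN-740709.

Base term: filing date + 15 years → 5 December 2012.
Opposition Stay Credit: +87 days → 2 March 2013.
Clinical Review Extension: 827 days (within the 1028-day cap) → +827 days → 7 June 2015.
Applicant Delay Offset: −117 days → 10 February 2015.

2015-02-10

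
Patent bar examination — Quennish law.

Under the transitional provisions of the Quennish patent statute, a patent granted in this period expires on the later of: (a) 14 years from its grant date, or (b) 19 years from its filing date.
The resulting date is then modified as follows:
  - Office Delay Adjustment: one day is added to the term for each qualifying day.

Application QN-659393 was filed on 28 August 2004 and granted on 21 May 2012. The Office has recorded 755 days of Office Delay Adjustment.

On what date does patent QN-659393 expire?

(a) grant + 14 years → 21 May 2026.
(b) filing + 19 years → 28 August 2023.
Later of the two: 21 May 2026.
Office Delay Adjustment: +755 days → 14 June 2028.

June 14, 2028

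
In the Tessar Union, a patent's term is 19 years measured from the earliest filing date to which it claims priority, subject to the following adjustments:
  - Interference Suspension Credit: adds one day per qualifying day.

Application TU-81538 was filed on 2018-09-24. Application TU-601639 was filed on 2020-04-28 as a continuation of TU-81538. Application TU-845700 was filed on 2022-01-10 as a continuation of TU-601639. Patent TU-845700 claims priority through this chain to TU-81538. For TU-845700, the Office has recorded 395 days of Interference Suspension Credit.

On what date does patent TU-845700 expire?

2038-10-24

Earliest priority filing: 24 September 2018.
Base term: 24 September 2018 + 19 years → 24 September 2037.
Interference Suspension Credit: +395 days → 24 October 2038.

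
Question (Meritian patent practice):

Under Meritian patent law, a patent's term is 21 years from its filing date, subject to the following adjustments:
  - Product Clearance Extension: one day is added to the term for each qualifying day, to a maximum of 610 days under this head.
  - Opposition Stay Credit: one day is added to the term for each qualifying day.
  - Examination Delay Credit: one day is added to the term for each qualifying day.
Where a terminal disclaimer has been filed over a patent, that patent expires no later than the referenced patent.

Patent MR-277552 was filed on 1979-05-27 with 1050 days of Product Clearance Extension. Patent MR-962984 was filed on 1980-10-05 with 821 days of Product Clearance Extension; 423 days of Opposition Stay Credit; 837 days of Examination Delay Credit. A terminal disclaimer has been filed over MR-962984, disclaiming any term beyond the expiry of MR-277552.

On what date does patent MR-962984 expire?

Natural term of MR-962984:
  Base: filing + 21 years → 5 October 2001.
  Product Clearance Extension: 821 days claimed exceeds the 610-day cap, so +610 days → 7 June 2003.
  Opposition Stay Credit: +423 days → 3 August 2004.
  Examination Delay Credit: +837 days → 18 November 2006.
Expiry of referenced patent MR-277552:
  Base: filing + 21 years → 27 May 2000.
  Product Clearance Extension: 1050 days claimed exceeds the 610-day cap, so +610 days → 27 January 2002.
Terminal disclaimer: MR-962984 expires on the earlier of 18 November 2006 and 27 January 2002.

2002-01-27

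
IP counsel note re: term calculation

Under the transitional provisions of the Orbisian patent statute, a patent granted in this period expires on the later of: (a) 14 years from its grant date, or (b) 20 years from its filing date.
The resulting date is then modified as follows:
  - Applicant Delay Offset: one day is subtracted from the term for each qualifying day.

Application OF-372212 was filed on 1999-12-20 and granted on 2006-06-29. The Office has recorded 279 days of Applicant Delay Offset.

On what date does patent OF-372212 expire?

(a) grant + 14 years → 29 June 2020.
(b) filing + 20 years → 20 December 2019.
Later of the two: 29 June 2020.
Applicant Delay Offset: −279 days → 24 September 2019.

2019-09-24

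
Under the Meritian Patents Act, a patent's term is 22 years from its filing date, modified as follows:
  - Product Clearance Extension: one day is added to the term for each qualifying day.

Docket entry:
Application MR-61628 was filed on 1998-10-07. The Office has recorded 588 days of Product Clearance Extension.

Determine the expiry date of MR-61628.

May 18, 2022

Base term: filing date + 22 years → 7 October 2020.
Product Clearance Extension: +588 days → 18 May 2022.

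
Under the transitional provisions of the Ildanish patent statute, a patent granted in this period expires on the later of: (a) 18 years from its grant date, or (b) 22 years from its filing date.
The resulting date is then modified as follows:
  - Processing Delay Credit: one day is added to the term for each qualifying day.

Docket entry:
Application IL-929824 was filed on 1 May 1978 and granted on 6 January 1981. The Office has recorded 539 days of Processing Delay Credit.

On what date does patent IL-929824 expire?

(a) grant + 18 years → 6 January 1999.
(b) filing + 22 years → 1 May 2000.
Later of the two: 1 May 2000.
Processing Delay Credit: +539 days → 22 October 2001.

2001-10-22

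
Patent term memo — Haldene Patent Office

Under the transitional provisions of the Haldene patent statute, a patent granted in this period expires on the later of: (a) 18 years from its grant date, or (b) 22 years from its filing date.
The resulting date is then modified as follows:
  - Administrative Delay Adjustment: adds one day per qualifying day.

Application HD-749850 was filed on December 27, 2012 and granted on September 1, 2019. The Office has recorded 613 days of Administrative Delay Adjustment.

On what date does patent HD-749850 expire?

2039-05-07

(a) grant + 18 years → 1 September 2037.
(b) filing + 22 years → 27 December 2034.
Later of the two: 1 September 2037.
Administrative Delay Adjustment: +613 days → 7 May 2039.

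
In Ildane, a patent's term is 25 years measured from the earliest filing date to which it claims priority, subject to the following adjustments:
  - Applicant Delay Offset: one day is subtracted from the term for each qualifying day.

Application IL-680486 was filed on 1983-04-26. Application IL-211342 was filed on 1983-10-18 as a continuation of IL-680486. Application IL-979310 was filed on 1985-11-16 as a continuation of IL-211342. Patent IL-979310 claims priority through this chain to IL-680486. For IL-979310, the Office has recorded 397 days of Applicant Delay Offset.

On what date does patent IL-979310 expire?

March 26, 2007

Earliest priority filing: 26 April 1983.
Base term: 26 April 1983 + 25 years → 26 April 2008.
Applicant Delay Offset: −397 days → 26 March 2007.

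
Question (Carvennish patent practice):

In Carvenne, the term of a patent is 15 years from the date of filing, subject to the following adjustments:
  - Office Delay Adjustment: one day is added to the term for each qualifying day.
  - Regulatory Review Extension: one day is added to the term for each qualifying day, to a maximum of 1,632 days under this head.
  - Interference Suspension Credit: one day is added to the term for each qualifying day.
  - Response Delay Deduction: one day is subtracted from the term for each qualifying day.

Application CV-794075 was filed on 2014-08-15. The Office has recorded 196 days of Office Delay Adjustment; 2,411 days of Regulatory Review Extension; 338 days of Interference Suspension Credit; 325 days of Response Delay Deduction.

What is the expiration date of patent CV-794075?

August 30, 2034

Base term: filing date + 15 years → 15 August 2029.
Office Delay Adjustment: +196 days → 27 February 2030.
Regulatory Review Extension: 2411 days claimed exceeds the 1632-day cap, so +1632 days → 17 August 2034.
Interference Suspension Credit: +338 days → 21 July 2035.
Response Delay Deduction: −325 days → 30 August 2034.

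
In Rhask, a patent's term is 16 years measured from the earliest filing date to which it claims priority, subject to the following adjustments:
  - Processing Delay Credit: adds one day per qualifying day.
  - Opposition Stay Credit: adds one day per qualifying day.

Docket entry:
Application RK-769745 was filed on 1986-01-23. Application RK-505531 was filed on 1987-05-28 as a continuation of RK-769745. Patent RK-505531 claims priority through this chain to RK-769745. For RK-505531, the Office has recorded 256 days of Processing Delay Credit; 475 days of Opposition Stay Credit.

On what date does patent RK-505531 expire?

2004-01-24

Earliest priority filing: 23 January 1986.
Base term: 23 January 1986 + 16 years → 23 January 2002.
Processing Delay Credit: +256 days → 6 October 2002.
Opposition Stay Credit: +475 days → 24 January 2004.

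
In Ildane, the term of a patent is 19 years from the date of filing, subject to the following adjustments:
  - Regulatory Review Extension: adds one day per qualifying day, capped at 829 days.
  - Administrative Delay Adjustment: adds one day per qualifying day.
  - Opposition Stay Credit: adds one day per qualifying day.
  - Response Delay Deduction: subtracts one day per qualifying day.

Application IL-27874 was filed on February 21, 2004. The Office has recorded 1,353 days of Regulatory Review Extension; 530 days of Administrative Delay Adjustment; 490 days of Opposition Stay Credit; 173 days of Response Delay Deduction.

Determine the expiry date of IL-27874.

September 24, 2027

Base term: filing date + 19 years → 21 February 2023.
Regulatory Review Extension: 1353 days claimed exceeds the 829-day cap, so +829 days → 30 May 2025.
Administrative Delay Adjustment: +530 days → 11 November 2026.
Opposition Stay Credit: +490 days → 15 March 2028.
Response Delay Deduction: −173 days → 24 September 2027.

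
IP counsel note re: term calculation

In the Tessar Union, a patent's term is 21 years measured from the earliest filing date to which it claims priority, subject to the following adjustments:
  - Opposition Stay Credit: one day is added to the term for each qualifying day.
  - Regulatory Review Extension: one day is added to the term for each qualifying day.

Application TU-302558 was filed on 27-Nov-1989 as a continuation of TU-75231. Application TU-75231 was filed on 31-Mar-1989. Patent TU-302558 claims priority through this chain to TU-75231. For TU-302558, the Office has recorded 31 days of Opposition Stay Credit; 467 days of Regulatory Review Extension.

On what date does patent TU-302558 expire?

2011-08-11

Earliest priority filing: 31 March 1989.
Base term: 31 March 1989 + 21 years → 31 March 2010.
Opposition Stay Credit: +31 days → 1 May 2010.
Regulatory Review Extension: +467 days → 11 August 2011.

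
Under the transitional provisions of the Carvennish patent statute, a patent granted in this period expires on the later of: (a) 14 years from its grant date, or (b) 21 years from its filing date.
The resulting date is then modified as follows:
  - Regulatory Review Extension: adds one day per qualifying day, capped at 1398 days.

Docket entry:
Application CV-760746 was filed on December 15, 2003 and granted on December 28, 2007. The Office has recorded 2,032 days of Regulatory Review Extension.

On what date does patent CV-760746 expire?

2028-10-13

(a) grant + 14 years → 28 December 2021.
(b) filing + 21 years → 15 December 2024.
Later of the two: 15 December 2024.
Regulatory Review Extension: 2032 days claimed exceeds the 1398-day cap, so +1398 days → 13 October 2028.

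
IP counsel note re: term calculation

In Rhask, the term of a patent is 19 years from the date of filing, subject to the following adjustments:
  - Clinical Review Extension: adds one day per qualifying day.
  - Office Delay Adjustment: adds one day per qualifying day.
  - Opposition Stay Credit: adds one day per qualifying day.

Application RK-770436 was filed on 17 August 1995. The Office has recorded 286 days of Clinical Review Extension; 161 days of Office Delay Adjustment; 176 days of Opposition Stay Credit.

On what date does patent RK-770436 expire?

May 1, 2016

Base term: filing date + 19 years → 17 August 2014.
Clinical Review Extension: +286 days → 30 May 2015.
Office Delay Adjustment: +161 days → 7 November 2015.
Opposition Stay Credit: +176 days → 1 May 2016.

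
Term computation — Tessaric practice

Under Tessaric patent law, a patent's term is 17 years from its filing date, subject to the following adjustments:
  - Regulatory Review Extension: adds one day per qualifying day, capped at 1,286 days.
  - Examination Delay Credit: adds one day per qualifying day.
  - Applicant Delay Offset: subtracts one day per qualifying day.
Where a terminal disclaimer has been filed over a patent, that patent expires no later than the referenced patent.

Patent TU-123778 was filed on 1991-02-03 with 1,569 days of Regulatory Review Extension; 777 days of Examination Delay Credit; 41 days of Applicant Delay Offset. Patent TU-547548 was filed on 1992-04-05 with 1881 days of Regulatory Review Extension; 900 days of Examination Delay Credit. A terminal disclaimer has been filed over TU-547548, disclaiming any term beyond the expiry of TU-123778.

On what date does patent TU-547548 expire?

August 17, 2013

Natural term of TU-547548:
  Base: filing + 17 years → 5 April 2009.
  Regulatory Review Extension: 1881 days claimed exceeds the 1286-day cap, so +1286 days → 12 October 2012.
  Examination Delay Credit: +900 days → 31 March 2015.
Expiry of referenced patent TU-123778:
  Base: filing + 17 years → 3 February 2008.
  Regulatory Review Extension: 1569 days claimed exceeds the 1286-day cap, so +1286 days → 12 August 2011.
  Examination Delay Credit: +777 days → 27 September 2013.
  Applicant Delay Offset: −41 days → 17 August 2013.
Terminal disclaimer: TU-547548 expires on the earlier of 31 March 2015 and 17 August 2013.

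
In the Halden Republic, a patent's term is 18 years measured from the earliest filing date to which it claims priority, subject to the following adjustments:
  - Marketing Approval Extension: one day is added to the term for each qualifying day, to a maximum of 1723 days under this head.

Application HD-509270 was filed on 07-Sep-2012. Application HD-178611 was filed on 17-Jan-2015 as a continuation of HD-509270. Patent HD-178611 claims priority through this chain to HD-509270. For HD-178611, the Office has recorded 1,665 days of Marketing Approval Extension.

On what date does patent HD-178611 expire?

Earliest priority filing: 7 September 2012.
Base term: 7 September 2012 + 18 years → 7 September 2030.
Marketing Approval Extension: 1665 days (within the 1723-day cap) → +1665 days → 30 March 2035.

2035-03-30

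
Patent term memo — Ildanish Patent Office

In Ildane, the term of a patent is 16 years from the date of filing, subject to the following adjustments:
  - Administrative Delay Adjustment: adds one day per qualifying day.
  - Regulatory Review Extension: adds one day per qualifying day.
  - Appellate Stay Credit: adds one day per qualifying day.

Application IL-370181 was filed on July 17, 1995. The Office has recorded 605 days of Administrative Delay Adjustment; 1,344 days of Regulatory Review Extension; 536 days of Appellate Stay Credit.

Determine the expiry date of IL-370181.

Base term: filing date + 16 years → 17 July 2011.
Administrative Delay Adjustment: +605 days → 13 March 2013.
Regulatory Review Extension: +1344 days → 16 November 2016.
Appellate Stay Credit: +536 days → 6 May 2018.

2018-05-06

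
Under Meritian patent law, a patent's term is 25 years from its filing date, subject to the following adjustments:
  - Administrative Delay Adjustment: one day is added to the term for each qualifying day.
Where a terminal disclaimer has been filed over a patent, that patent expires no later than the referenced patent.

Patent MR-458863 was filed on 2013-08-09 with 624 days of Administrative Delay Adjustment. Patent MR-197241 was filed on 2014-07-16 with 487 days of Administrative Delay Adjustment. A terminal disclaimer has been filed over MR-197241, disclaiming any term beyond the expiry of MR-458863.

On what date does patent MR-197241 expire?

Natural term of MR-197241:
  Base: filing + 25 years → 16 July 2039.
  Administrative Delay Adjustment: +487 days → 14 November 2040.
Expiry of referenced patent MR-458863:
  Base: filing + 25 years → 9 August 2038.
  Administrative Delay Adjustment: +624 days → 24 April 2040.
Terminal disclaimer: MR-197241 expires on the earlier of 14 November 2040 and 24 April 2040.

2040-04-24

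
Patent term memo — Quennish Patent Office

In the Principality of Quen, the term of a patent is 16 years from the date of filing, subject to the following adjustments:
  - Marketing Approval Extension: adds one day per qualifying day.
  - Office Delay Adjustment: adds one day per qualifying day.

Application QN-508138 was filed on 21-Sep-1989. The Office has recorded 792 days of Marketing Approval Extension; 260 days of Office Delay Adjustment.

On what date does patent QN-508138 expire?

August 8, 2008

Base term: filing date + 16 years → 21 September 2005.
Marketing Approval Extension: +792 days → 22 November 2007.
Office Delay Adjustment: +260 days → 8 August 2008.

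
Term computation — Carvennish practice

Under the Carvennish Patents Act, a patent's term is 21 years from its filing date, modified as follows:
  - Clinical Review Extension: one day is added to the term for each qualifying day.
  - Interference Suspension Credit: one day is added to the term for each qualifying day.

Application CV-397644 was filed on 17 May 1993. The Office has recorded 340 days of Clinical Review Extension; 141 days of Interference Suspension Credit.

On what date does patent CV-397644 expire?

September 10, 2015

Base term: filing date + 21 years → 17 May 2014.
Clinical Review Extension: +340 days → 22 April 2015.
Interference Suspension Credit: +141 days → 10 September 2015.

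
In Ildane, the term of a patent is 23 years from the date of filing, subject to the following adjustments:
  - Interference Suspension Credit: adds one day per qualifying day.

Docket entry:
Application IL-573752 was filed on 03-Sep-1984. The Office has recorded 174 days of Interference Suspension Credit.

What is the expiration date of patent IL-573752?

Base term: filing date + 23 years → 3 September 2007.
Interference Suspension Credit: +174 days → 24 February 2008.

February 24, 2008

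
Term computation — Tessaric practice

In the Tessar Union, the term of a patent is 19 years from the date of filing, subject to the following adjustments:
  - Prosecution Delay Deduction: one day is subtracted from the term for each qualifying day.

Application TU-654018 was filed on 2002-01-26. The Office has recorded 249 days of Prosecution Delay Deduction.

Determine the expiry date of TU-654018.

Base term: filing date + 19 years → 26 January 2021.
Prosecution Delay Deduction: −249 days → 22 May 2020.

2020-05-22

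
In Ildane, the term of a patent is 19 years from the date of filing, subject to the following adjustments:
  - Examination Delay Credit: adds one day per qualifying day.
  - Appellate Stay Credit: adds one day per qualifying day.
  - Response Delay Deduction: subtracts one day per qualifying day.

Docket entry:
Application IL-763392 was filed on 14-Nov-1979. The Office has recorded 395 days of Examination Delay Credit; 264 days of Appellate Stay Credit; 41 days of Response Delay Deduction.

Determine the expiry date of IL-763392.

2000-07-24

Base term: filing date + 19 years → 14 November 1998.
Examination Delay Credit: +395 days → 14 December 1999.
Appellate Stay Credit: +264 days → 3 September 2000.
Response Delay Deduction: −41 days → 24 July 2000.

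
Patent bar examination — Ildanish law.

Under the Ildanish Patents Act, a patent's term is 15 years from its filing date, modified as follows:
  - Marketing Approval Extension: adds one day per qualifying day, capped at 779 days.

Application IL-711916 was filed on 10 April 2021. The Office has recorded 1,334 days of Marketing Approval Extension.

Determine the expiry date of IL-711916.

Base term: filing date + 15 years → 10 April 2036.
Marketing Approval Extension: 1334 days claimed exceeds the 779-day cap, so +779 days → 29 May 2038.

2038-05-29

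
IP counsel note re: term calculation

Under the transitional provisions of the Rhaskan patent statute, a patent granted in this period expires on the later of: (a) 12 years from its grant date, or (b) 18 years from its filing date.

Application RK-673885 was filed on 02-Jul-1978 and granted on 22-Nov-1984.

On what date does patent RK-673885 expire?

(a) grant + 12 years → 22 November 1996.
(b) filing + 18 years → 2 July 1996.
Later of the two: 22 November 1996.

November 22, 1996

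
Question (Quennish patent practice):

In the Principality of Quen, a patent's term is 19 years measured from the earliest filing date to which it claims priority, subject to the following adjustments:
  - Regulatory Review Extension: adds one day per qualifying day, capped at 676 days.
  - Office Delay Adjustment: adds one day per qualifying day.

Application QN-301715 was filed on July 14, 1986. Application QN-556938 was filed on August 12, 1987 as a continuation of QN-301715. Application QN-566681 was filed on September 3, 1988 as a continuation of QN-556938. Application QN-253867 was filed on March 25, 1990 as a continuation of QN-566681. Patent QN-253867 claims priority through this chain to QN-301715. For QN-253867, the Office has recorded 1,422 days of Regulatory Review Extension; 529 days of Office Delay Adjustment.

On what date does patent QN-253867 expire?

Earliest priority filing: 14 July 1986.
Base term: 14 July 1986 + 19 years → 14 July 2005.
Regulatory Review Extension: 1422 days claimed exceeds the 676-day cap, so +676 days → 21 May 2007.
Office Delay Adjustment: +529 days → 31 October 2008.

2008-10-31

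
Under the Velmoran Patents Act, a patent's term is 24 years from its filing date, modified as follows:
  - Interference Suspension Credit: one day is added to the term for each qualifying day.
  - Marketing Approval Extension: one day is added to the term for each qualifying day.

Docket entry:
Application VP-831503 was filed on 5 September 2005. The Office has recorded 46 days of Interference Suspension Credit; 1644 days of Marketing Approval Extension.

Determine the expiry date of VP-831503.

2034-04-22

Base term: filing date + 24 years → 5 September 2029.
Interference Suspension Credit: +46 days → 21 October 2029.
Marketing Approval Extension: +1644 days → 22 April 2034.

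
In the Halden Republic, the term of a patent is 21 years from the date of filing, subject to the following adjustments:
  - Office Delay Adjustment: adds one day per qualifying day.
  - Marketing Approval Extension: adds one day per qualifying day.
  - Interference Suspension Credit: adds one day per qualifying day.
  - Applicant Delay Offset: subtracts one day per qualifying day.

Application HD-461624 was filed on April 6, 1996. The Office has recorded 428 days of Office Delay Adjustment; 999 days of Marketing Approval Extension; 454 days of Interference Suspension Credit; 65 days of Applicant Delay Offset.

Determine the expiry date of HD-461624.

March 27, 2022

Base term: filing date + 21 years → 6 April 2017.
Office Delay Adjustment: +428 days → 8 June 2018.
Marketing Approval Extension: +999 days → 3 March 2021.
Interference Suspension Credit: +454 days → 31 May 2022.
Applicant Delay Offset: −65 days → 27 March 2022.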